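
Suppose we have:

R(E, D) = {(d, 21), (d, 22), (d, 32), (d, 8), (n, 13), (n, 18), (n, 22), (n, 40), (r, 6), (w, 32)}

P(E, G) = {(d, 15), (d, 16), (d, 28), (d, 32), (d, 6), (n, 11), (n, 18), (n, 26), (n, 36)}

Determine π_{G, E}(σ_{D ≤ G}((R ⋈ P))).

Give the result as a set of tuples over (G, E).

Joining R and P on E yields {(d, 21, 15), (d, 21, 16), (d, 21, 28), (d, 21, 32), (d, 21, 6), (d, 22, 15), (d, 22, 16), (d, 22, 28), (d, 22, 32), (d, 22, 6), (d, 32, 15), (d, 32, 16), (d, 32, 28), (d, 32, 32), (d, 32, 6), (d, 8, 15), (d, 8, 16), (d, 8, 28), (d, 8, 32), (d, 8, 6), (n, 13, 11), (n, 13, 18), (n, 13, 26), (n, 13, 36), (n, 18, 11), (n, 18, 18), (n, 18, 26), (n, 18, 36), (n, 22, 11), (n, 22, 18), (n, 22, 26), (n, 22, 36), (n, 40, 11), (n, 40, 18), (n, 40, 26), (n, 40, 36)}.
Filtering on D ≤ G leaves {(d, 21, 28), (d, 21, 32), (d, 22, 28), (d, 22, 32), (d, 32, 32), (d, 8, 15), (d, 8, 16), (d, 8, 28), (d, 8, 32), (n, 13, 18), (n, 13, 26), (n, 13, 36), (n, 18, 18), (n, 18, 26), (n, 18, 36), (n, 22, 26), (n, 22, 36)}.
Keep only column(s) G, E (10 duplicate(s) eliminated): {(15, d), (16, d), (18, n), (26, n), (28, d), (32, d), (36, n)}

{(15, d), (16, d), (18, n), (26, n), (28, d), (32, d), (36, n)}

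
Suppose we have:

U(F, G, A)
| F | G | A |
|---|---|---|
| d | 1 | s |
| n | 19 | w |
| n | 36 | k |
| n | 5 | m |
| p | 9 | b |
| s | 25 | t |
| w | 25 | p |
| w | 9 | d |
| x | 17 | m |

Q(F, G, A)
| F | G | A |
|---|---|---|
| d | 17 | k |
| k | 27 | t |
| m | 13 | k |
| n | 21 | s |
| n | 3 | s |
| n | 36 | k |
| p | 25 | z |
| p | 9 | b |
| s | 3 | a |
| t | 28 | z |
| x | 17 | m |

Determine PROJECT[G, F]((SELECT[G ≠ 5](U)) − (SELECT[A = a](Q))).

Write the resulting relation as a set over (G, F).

Selection G ≠ 5: {(d, 1, s), (n, 19, w), (n, 36, k), (p, 9, b), (s, 25, t), (w, 25, p), (w, 9, d), (x, 17, m)}
Selection A = a: {(s, 3, a)}
Set difference of the two operands is {(d, 1, s), (n, 19, w), (n, 36, k), (p, 9, b), (s, 25, t), (w, 25, p), (w, 9, d), (x, 17, m)}.
π_{G, F} gives {(1, d), (17, x), (19, n), (25, s), (25, w), (36, n), (9, p), (9, w)}.

{(1, d), (17, x), (19, n), (25, s), (25, w), (36, n), (9, p), (9, w)}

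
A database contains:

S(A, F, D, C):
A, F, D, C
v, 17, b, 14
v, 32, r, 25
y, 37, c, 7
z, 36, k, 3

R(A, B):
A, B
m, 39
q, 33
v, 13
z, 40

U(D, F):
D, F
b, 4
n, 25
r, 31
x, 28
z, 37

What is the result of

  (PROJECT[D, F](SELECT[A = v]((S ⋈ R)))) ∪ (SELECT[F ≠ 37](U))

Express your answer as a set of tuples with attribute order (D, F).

Natural join on A: {(v, 17, b, 14, 13), (v, 32, r, 25, 13), (z, 36, k, 3, 40)}
Filtering on A = v leaves {(v, 17, b, 14, 13), (v, 32, r, 25, 13)}.
π_{D, F} gives {(b, 17), (r, 32)}.
Filtering on F ≠ 37 leaves {(b, 4), (n, 25), (r, 31), (x, 28)}.
Set union of the two operands is {(b, 17), (b, 4), (n, 25), (r, 31), (r, 32), (x, 28)}.

{(b, 17), (b, 4), (n, 25), (r, 31), (r, 32), (x, 28)}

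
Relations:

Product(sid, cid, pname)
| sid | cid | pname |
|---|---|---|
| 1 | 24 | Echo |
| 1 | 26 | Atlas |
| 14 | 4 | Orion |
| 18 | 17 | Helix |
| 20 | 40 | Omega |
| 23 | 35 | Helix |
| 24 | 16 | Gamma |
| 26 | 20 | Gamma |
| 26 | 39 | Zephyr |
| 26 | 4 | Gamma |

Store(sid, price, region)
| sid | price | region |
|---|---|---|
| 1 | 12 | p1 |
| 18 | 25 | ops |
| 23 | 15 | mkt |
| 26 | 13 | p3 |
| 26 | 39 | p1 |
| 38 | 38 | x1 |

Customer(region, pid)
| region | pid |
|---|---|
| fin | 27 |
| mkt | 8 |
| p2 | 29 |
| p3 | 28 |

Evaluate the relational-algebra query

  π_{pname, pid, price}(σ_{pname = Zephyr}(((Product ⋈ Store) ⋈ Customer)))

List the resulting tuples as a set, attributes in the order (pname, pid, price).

Joining Product and Store on sid yields {(1, 24, Echo, 12, p1), (1, 26, Atlas, 12, p1), (18, 17, Helix, 25, ops), (23, 35, Helix, 15, mkt), (26, 20, Gamma, 13, p3), (26, 20, Gamma, 39, p1), (26, 39, Zephyr, 13, p3), (26, 39, Zephyr, 39, p1), (26, 4, Gamma, 13, p3), (26, 4, Gamma, 39, p1)}.
Joining (Product ⋈ Store) and Customer on region yields {(23, 35, Helix, 15, mkt, 8), (26, 20, Gamma, 13, p3, 28), (26, 39, Zephyr, 13, p3, 28), (26, 4, Gamma, 13, p3, 28)}.
Selection pname = Zephyr: {(26, 39, Zephyr, 13, p3, 28)}
π[pname, pid, price]: project onto (pname, pid, price) → {(Zephyr, 28, 13)}

{(Zephyr, 28, 13)}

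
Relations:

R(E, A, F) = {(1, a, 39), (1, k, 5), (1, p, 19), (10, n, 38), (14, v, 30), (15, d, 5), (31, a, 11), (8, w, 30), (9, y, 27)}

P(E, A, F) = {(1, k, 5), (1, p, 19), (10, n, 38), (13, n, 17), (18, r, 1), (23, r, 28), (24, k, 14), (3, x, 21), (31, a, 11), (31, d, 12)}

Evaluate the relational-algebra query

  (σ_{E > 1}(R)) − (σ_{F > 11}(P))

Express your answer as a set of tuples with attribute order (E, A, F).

{(14, v, 30), (15, d, 5), (31, a, 11), (8, w, 30), (9, y, 27)}

Apply σ_{E > 1}; surviving tuples: {(10, n, 38), (14, v, 30), (15, d, 5), (31, a, 11), (8, w, 30), (9, y, 27)}
Apply σ_{F > 11}; surviving tuples: {(1, p, 19), (10, n, 38), (13, n, 17), (23, r, 28), (24, k, 14), (3, x, 21), (31, d, 12)}
Taking the difference: {(14, v, 30), (15, d, 5), (31, a, 11), (8, w, 30), (9, y, 27)}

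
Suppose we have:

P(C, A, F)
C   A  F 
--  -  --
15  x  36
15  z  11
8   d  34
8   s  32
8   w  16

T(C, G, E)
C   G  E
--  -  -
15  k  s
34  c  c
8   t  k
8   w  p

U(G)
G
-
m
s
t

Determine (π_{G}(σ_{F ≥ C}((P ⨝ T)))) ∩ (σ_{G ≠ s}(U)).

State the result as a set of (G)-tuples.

{t}

Joining P and T on C yields {(15, x, 36, k, s), (15, z, 11, k, s), (8, d, 34, t, k), (8, d, 34, w, p), (8, s, 32, t, k), (8, s, 32, w, p), (8, w, 16, t, k), (8, w, 16, w, p)}.
Selection F ≥ C: {(15, x, 36, k, s), (8, d, 34, t, k), (8, d, 34, w, p), (8, s, 32, t, k), (8, s, 32, w, p), (8, w, 16, t, k), (8, w, 16, w, p)}
π_{G} gives {k, t, w} (4 duplicate(s) eliminated).
Selection G ≠ s: {m, t}
Set intersection of the two operands is {t}.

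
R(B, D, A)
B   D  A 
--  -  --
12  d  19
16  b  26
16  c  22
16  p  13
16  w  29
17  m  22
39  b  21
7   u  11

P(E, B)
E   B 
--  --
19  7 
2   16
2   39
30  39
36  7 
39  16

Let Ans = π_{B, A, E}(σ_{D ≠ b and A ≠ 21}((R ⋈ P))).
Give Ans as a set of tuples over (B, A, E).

{(16, 13, 2), (16, 13, 39), (16, 22, 2), (16, 22, 39), (16, 29, 2), (16, 29, 39), (7, 11, 19), (7, 11, 36)}

R ⋈ P (natural join on B): {(16, b, 26, 2), (16, b, 26, 39), (16, c, 22, 2), (16, c, 22, 39), (16, p, 13, 2), (16, p, 13, 39), (16, w, 29, 2), (16, w, 29, 39), (39, b, 21, 2), (39, b, 21, 30), (7, u, 11, 19), (7, u, 11, 36)}
Apply σ_{D ≠ b and A ≠ 21}; surviving tuples: {(16, c, 22, 2), (16, c, 22, 39), (16, p, 13, 2), (16, p, 13, 39), (16, w, 29, 2), (16, w, 29, 39), (7, u, 11, 19), (7, u, 11, 36)}
π_{B, A, E} gives {(16, 13, 2), (16, 13, 39), (16, 22, 2), (16, 22, 39), (16, 29, 2), (16, 29, 39), (7, 11, 19), (7, 11, 36)}.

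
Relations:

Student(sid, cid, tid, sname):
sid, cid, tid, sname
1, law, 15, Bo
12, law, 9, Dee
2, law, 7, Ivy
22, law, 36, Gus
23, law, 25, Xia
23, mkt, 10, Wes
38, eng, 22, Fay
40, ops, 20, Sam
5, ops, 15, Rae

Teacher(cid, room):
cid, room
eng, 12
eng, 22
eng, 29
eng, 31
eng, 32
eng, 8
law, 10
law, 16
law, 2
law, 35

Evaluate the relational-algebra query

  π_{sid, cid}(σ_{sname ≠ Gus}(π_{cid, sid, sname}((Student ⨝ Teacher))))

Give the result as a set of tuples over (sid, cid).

Student ⋈ Teacher (natural join on cid): {(1, law, 15, Bo, 10), (1, law, 15, Bo, 16), (1, law, 15, Bo, 2), (1, law, 15, Bo, 35), (12, law, 9, Dee, 10), (12, law, 9, Dee, 16), (12, law, 9, Dee, 2), (12, law, 9, Dee, 35), (2, law, 7, Ivy, 10), (2, law, 7, Ivy, 16), (2, law, 7, Ivy, 2), (2, law, 7, Ivy, 35), (22, law, 36, Gus, 10), (22, law, 36, Gus, 16), (22, law, 36, Gus, 2), (22, law, 36, Gus, 35), (23, law, 25, Xia, 10), (23, law, 25, Xia, 16), (23, law, 25, Xia, 2), (23, law, 25, Xia, 35), (38, eng, 22, Fay, 12), (38, eng, 22, Fay, 22), (38, eng, 22, Fay, 29), (38, eng, 22, Fay, 31), (38, eng, 22, Fay, 32), (38, eng, 22, Fay, 8)}
Keep only column(s) cid, sid, sname (20 duplicate(s) eliminated): {(eng, 38, Fay), (law, 1, Bo), (law, 12, Dee), (law, 2, Ivy), (law, 22, Gus), (law, 23, Xia)}
Filtering on sname ≠ Gus leaves {(eng, 38, Fay), (law, 1, Bo), (law, 12, Dee), (law, 2, Ivy), (law, 23, Xia)}.
Keep only column(s) sid, cid: {(1, law), (12, law), (2, law), (23, law), (38, eng)}

{(1, law), (12, law), (2, law), (23, law), (38, eng)}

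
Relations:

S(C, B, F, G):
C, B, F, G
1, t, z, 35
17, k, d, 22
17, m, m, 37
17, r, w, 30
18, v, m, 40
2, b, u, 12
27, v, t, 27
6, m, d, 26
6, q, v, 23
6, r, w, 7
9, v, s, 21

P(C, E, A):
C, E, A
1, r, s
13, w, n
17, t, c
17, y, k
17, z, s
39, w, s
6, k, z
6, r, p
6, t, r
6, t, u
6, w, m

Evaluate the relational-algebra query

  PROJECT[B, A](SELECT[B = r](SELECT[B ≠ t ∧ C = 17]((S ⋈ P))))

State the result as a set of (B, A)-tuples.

{(r, c), (r, k), (r, s)}

Natural join on C: {(1, t, z, 35, r, s), (17, k, d, 22, t, c), (17, k, d, 22, y, k), (17, k, d, 22, z, s), (17, m, m, 37, t, c), (17, m, m, 37, y, k), (17, m, m, 37, z, s), (17, r, w, 30, t, c), (17, r, w, 30, y, k), (17, r, w, 30, z, s), (6, m, d, 26, k, z), (6, m, d, 26, r, p), (6, m, d, 26, t, r), (6, m, d, 26, t, u), (6, m, d, 26, w, m), (6, q, v, 23, k, z), (6, q, v, 23, r, p), (6, q, v, 23, t, r), (6, q, v, 23, t, u), (6, q, v, 23, w, m), (6, r, w, 7, k, z), (6, r, w, 7, r, p), (6, r, w, 7, t, r), (6, r, w, 7, t, u), (6, r, w, 7, w, m)}
Apply σ_{B ≠ t ∧ C = 17}; surviving tuples: {(17, k, d, 22, t, c), (17, k, d, 22, y, k), (17, k, d, 22, z, s), (17, m, m, 37, t, c), (17, m, m, 37, y, k), (17, m, m, 37, z, s), (17, r, w, 30, t, c), (17, r, w, 30, y, k), (17, r, w, 30, z, s)}
Apply σ_{B = r}; surviving tuples: {(17, r, w, 30, t, c), (17, r, w, 30, y, k), (17, r, w, 30, z, s)}
Keep only column(s) B, A: {(r, c), (r, k), (r, s)}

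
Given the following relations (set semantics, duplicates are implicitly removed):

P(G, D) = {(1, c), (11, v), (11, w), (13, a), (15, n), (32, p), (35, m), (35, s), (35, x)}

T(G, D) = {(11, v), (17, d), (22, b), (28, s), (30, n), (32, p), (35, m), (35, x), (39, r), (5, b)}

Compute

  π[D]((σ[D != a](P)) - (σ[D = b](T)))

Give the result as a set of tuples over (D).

Apply σ_{D != a}; surviving tuples: {(1, c), (11, v), (11, w), (15, n), (32, p), (35, m), (35, s), (35, x)}
Apply σ_{D = b}; surviving tuples: {(22, b), (5, b)}
Difference: {(1, c), (11, v), (11, w), (15, n), (32, p), (35, m), (35, s), (35, x)} with {(22, b), (5, b)} → {(1, c), (11, v), (11, w), (15, n), (32, p), (35, m), (35, s), (35, x)}
Projecting to D: {c, m, n, p, s, v, w, x}

{c, m, n, p, s, v, w, x}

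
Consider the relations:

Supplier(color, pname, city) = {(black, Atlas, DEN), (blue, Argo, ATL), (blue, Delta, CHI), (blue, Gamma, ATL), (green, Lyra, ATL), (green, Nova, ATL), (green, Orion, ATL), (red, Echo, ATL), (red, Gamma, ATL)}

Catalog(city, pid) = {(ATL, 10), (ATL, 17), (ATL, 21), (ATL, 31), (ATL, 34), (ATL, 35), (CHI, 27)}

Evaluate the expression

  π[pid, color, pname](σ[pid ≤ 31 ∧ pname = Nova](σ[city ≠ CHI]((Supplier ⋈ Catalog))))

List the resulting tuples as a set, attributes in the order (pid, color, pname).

{(10, green, Nova), (17, green, Nova), (21, green, Nova), (31, green, Nova)}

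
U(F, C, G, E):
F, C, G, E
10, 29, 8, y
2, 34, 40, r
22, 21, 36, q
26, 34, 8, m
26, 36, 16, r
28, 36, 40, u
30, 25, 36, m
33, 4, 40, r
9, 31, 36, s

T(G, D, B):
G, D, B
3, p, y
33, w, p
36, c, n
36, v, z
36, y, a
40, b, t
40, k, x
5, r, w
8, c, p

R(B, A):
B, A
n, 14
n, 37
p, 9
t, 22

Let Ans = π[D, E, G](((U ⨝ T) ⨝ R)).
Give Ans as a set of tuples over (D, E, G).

{(b, r, 40), (b, u, 40), (c, m, 36), (c, m, 8), (c, q, 36), (c, s, 36), (c, y, 8)}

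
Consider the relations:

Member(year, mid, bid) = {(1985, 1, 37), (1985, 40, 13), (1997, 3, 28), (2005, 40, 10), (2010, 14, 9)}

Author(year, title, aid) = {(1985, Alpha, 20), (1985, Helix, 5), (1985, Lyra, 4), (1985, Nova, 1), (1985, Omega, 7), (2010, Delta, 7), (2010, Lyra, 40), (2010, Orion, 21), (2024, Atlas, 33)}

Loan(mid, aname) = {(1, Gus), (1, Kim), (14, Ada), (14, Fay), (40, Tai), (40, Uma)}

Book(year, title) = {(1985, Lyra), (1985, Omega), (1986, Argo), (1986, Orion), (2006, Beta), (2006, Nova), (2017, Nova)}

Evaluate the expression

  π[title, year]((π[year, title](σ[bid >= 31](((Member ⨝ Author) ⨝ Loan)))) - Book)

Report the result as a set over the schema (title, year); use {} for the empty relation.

{(Alpha, 1985), (Helix, 1985), (Nova, 1985)}

Joining Member and Author on year yields {(1985, 1, 37, Alpha, 20), (1985, 1, 37, Helix, 5), (1985, 1, 37, Lyra, 4), (1985, 1, 37, Nova, 1), (1985, 1, 37, Omega, 7), (1985, 40, 13, Alpha, 20), (1985, 40, 13, Helix, 5), (1985, 40, 13, Lyra, 4), (1985, 40, 13, Nova, 1), (1985, 40, 13, Omega, 7), (2010, 14, 9, Delta, 7), (2010, 14, 9, Lyra, 40), (2010, 14, 9, Orion, 21)}.
Joining (Member ⨝ Author) and Loan on mid yields {(1985, 1, 37, Alpha, 20, Gus), (1985, 1, 37, Alpha, 20, Kim), (1985, 1, 37, Helix, 5, Gus), (1985, 1, 37, Helix, 5, Kim), (1985, 1, 37, Lyra, 4, Gus), (1985, 1, 37, Lyra, 4, Kim), (1985, 1, 37, Nova, 1, Gus), (1985, 1, 37, Nova, 1, Kim), (1985, 1, 37, Omega, 7, Gus), (1985, 1, 37, Omega, 7, Kim), (1985, 40, 13, Alpha, 20, Tai), (1985, 40, 13, Alpha, 20, Uma), (1985, 40, 13, Helix, 5, Tai), (1985, 40, 13, Helix, 5, Uma), (1985, 40, 13, Lyra, 4, Tai), (1985, 40, 13, Lyra, 4, Uma), (1985, 40, 13, Nova, 1, Tai), (1985, 40, 13, Nova, 1, Uma), (1985, 40, 13, Omega, 7, Tai), (1985, 40, 13, Omega, 7, Uma), (2010, 14, 9, Delta, 7, Ada), (2010, 14, 9, Delta, 7, Fay), (2010, 14, 9, Lyra, 40, Ada), (2010, 14, 9, Lyra, 40, Fay), (2010, 14, 9, Orion, 21, Ada), (2010, 14, 9, Orion, 21, Fay)}.
Filtering on bid >= 31 leaves {(1985, 1, 37, Alpha, 20, Gus), (1985, 1, 37, Alpha, 20, Kim), (1985, 1, 37, Helix, 5, Gus), (1985, 1, 37, Helix, 5, Kim), (1985, 1, 37, Lyra, 4, Gus), (1985, 1, 37, Lyra, 4, Kim), (1985, 1, 37, Nova, 1, Gus), (1985, 1, 37, Nova, 1, Kim), (1985, 1, 37, Omega, 7, Gus), (1985, 1, 37, Omega, 7, Kim)}.
Projecting to year, title (5 duplicate(s) eliminated): {(1985, Alpha), (1985, Helix), (1985, Lyra), (1985, Nova), (1985, Omega)}
Set difference of the two operands is {(1985, Alpha), (1985, Helix), (1985, Nova)}.
Projecting to title, year: {(Alpha, 1985), (Helix, 1985), (Nova, 1985)}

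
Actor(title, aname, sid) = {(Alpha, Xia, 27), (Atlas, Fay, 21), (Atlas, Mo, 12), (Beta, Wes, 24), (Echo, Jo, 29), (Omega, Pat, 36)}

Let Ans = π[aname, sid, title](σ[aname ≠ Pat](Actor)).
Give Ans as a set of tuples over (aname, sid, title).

Apply σ_{aname ≠ Pat}; surviving tuples: {(Alpha, Xia, 27), (Atlas, Fay, 21), (Atlas, Mo, 12), (Beta, Wes, 24), (Echo, Jo, 29)}
π_{aname, sid, title} gives {(Fay, 21, Atlas), (Jo, 29, Echo), (Mo, 12, Atlas), (Wes, 24, Beta), (Xia, 27, Alpha)}.

{(Fay, 21, Atlas), (Jo, 29, Echo), (Mo, 12, Atlas), (Wes, 24, Beta), (Xia, 27, Alpha)}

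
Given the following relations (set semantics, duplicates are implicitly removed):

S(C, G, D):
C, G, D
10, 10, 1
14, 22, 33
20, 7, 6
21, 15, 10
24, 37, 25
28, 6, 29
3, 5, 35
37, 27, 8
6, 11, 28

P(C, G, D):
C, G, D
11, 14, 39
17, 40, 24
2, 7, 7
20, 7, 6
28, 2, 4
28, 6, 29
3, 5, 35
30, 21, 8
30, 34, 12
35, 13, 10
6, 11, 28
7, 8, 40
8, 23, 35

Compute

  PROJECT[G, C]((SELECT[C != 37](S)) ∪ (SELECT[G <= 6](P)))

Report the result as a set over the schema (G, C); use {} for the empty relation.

{(10, 10), (11, 6), (15, 21), (2, 28), (22, 14), (37, 24), (5, 3), (6, 28), (7, 20)}

Apply σ_{C != 37}; surviving tuples: {(10, 10, 1), (14, 22, 33), (20, 7, 6), (21, 15, 10), (24, 37, 25), (28, 6, 29), (3, 5, 35), (6, 11, 28)}
Apply σ_{G <= 6}; surviving tuples: {(28, 2, 4), (28, 6, 29), (3, 5, 35)}
Set union of the two operands is {(10, 10, 1), (14, 22, 33), (20, 7, 6), (21, 15, 10), (24, 37, 25), (28, 2, 4), (28, 6, 29), (3, 5, 35), (6, 11, 28)}.
π_{G, C} gives {(10, 10), (11, 6), (15, 21), (2, 28), (22, 14), (37, 24), (5, 3), (6, 28), (7, 20)}.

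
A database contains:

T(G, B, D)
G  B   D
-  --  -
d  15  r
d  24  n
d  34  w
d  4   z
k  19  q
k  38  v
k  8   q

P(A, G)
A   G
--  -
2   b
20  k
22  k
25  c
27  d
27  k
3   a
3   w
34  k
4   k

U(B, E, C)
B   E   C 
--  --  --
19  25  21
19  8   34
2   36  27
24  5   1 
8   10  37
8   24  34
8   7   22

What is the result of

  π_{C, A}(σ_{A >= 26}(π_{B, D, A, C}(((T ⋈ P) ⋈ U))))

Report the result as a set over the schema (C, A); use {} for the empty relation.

{(1, 27), (21, 27), (21, 34), (22, 27), (22, 34), (34, 27), (34, 34), (37, 27), (37, 34)}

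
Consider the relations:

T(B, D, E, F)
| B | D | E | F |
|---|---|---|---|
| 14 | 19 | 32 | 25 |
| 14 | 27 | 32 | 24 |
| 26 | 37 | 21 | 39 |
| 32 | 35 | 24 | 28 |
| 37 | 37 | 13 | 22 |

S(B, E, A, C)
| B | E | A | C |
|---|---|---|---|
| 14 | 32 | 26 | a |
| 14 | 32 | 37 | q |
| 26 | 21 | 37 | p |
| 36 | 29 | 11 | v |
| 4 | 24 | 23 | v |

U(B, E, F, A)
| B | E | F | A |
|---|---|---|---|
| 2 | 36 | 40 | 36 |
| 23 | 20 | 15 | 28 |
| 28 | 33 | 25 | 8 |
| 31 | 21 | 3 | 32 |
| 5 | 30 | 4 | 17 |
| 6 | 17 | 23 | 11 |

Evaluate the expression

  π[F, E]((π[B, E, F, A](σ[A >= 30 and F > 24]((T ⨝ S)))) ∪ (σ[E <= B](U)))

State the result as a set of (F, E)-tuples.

Natural join on B, E: {(14, 19, 32, 25, 26, a), (14, 19, 32, 25, 37, q), (14, 27, 32, 24, 26, a), (14, 27, 32, 24, 37, q), (26, 37, 21, 39, 37, p)}
Filtering on A >= 30 and F > 24 leaves {(14, 19, 32, 25, 37, q), (26, 37, 21, 39, 37, p)}.
π[B, E, F, A]: project onto (B, E, F, A) → {(14, 32, 25, 37), (26, 21, 39, 37)}
Filtering on E <= B leaves {(23, 20, 15, 28), (31, 21, 3, 32)}.
Union: {(14, 32, 25, 37), (26, 21, 39, 37)} with {(23, 20, 15, 28), (31, 21, 3, 32)} → {(14, 32, 25, 37), (23, 20, 15, 28), (26, 21, 39, 37), (31, 21, 3, 32)}
π[F, E]: project onto (F, E) → {(15, 20), (25, 32), (3, 21), (39, 21)}

{(15, 20), (25, 32), (3, 21), (39, 21)}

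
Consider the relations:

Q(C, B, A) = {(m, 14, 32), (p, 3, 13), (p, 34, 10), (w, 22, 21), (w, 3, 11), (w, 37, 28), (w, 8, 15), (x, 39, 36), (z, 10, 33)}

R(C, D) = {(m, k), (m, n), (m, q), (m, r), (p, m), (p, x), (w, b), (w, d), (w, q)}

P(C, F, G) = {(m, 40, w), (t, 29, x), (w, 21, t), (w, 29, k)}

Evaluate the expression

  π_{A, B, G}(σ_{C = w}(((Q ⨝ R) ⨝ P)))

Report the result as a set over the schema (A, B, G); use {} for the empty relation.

Natural join on C: {(m, 14, 32, k), (m, 14, 32, n), (m, 14, 32, q), (m, 14, 32, r), (p, 3, 13, m), (p, 3, 13, x), (p, 34, 10, m), (p, 34, 10, x), (w, 22, 21, b), (w, 22, 21, d), (w, 22, 21, q), (w, 3, 11, b), (w, 3, 11, d), (w, 3, 11, q), (w, 37, 28, b), (w, 37, 28, d), (w, 37, 28, q), (w, 8, 15, b), (w, 8, 15, d), (w, 8, 15, q)}
Natural join on C: {(m, 14, 32, k, 40, w), (m, 14, 32, n, 40, w), (m, 14, 32, q, 40, w), (m, 14, 32, r, 40, w), (w, 22, 21, b, 21, t), (w, 22, 21, b, 29, k), (w, 22, 21, d, 21, t), (w, 22, 21, d, 29, k), (w, 22, 21, q, 21, t), (w, 22, 21, q, 29, k), (w, 3, 11, b, 21, t), (w, 3, 11, b, 29, k), (w, 3, 11, d, 21, t), (w, 3, 11, d, 29, k), (w, 3, 11, q, 21, t), (w, 3, 11, q, 29, k), (w, 37, 28, b, 21, t), (w, 37, 28, b, 29, k), (w, 37, 28, d, 21, t), (w, 37, 28, d, 29, k), (w, 37, 28, q, 21, t), (w, 37, 28, q, 29, k), (w, 8, 15, b, 21, t), (w, 8, 15, b, 29, k), (w, 8, 15, d, 21, t), (w, 8, 15, d, 29, k), (w, 8, 15, q, 21, t), (w, 8, 15, q, 29, k)}
Selection C = w: {(w, 22, 21, b, 21, t), (w, 22, 21, b, 29, k), (w, 22, 21, d, 21, t), (w, 22, 21, d, 29, k), (w, 22, 21, q, 21, t), (w, 22, 21, q, 29, k), (w, 3, 11, b, 21, t), (w, 3, 11, b, 29, k), (w, 3, 11, d, 21, t), (w, 3, 11, d, 29, k), (w, 3, 11, q, 21, t), (w, 3, 11, q, 29, k), (w, 37, 28, b, 21, t), (w, 37, 28, b, 29, k), (w, 37, 28, d, 21, t), (w, 37, 28, d, 29, k), (w, 37, 28, q, 21, t), (w, 37, 28, q, 29, k), (w, 8, 15, b, 21, t), (w, 8, 15, b, 29, k), (w, 8, 15, d, 21, t), (w, 8, 15, d, 29, k), (w, 8, 15, q, 21, t), (w, 8, 15, q, 29, k)}
Projecting to A, B, G (16 duplicate(s) eliminated): {(11, 3, k), (11, 3, t), (15, 8, k), (15, 8, t), (21, 22, k), (21, 22, t), (28, 37, k), (28, 37, t)}

{(11, 3, k), (11, 3, t), (15, 8, k), (15, 8, t), (21, 22, k), (21, 22, t), (28, 37, k), (28, 37, t)}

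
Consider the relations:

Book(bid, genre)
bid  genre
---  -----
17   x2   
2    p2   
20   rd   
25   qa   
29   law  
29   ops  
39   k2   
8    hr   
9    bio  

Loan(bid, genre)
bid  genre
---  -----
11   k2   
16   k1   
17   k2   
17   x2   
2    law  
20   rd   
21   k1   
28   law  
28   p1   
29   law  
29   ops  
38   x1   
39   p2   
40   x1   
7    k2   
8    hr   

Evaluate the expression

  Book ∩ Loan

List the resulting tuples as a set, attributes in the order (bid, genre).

{(17, x2), (20, rd), (29, law), (29, ops), (8, hr)}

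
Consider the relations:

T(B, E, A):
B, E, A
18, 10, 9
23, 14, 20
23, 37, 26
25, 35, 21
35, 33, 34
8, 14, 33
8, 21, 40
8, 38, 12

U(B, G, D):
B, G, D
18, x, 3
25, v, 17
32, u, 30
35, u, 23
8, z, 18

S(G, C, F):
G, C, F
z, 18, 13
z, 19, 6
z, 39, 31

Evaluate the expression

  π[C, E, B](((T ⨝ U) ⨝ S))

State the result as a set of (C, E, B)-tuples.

{(18, 14, 8), (18, 21, 8), (18, 38, 8), (19, 14, 8), (19, 21, 8), (19, 38, 8), (39, 14, 8), (39, 21, 8), (39, 38, 8)}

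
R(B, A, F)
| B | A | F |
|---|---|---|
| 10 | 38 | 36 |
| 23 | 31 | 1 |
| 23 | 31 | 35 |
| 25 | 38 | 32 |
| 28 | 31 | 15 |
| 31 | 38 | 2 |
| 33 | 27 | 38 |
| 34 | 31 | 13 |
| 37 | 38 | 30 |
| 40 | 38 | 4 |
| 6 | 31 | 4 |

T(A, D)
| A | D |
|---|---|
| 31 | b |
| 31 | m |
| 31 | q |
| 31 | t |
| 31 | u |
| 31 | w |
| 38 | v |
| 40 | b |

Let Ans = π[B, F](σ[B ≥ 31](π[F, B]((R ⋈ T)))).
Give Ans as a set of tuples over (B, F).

R ⋈ T (natural join on A): {(10, 38, 36, v), (23, 31, 1, b), (23, 31, 1, m), (23, 31, 1, q), (23, 31, 1, t), (23, 31, 1, u), (23, 31, 1, w), (23, 31, 35, b), (23, 31, 35, m), (23, 31, 35, q), (23, 31, 35, t), (23, 31, 35, u), (23, 31, 35, w), (25, 38, 32, v), (28, 31, 15, b), (28, 31, 15, m), (28, 31, 15, q), (28, 31, 15, t), (28, 31, 15, u), (28, 31, 15, w), (31, 38, 2, v), (34, 31, 13, b), (34, 31, 13, m), (34, 31, 13, q), (34, 31, 13, t), (34, 31, 13, u), (34, 31, 13, w), (37, 38, 30, v), (40, 38, 4, v), (6, 31, 4, b), (6, 31, 4, m), (6, 31, 4, q), (6, 31, 4, t), (6, 31, 4, u), (6, 31, 4, w)}
π_{F, B} gives {(1, 23), (13, 34), (15, 28), (2, 31), (30, 37), (32, 25), (35, 23), (36, 10), (4, 40), (4, 6)} (25 duplicate(s) eliminated).
Filtering on B ≥ 31 leaves {(13, 34), (2, 31), (30, 37), (4, 40)}.
π_{B, F} gives {(31, 2), (34, 13), (37, 30), (40, 4)}.

{(31, 2), (34, 13), (37, 30), (40, 4)}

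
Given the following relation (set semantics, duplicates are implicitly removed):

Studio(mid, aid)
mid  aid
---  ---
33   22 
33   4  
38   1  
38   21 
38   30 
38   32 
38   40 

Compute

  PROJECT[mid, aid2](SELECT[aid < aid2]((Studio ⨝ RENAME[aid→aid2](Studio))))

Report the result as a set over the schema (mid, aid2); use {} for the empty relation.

ρ[aid→aid2]: schema becomes (mid, aid2); tuples unchanged.
Studio ⋈ RENAME[aid→aid2](Studio) (natural join on mid): {(33, 22, 22), (33, 22, 4), (33, 4, 22), (33, 4, 4), (38, 1, 1), (38, 1, 21), (38, 1, 30), (38, 1, 32), (38, 1, 40), (38, 21, 1), (38, 21, 21), (38, 21, 30), (38, 21, 32), (38, 21, 40), (38, 30, 1), (38, 30, 21), (38, 30, 30), (38, 30, 32), (38, 30, 40), (38, 32, 1), (38, 32, 21), (38, 32, 30), (38, 32, 32), (38, 32, 40), (38, 40, 1), (38, 40, 21), (38, 40, 30), (38, 40, 32), (38, 40, 40)}
σ[aid < aid2]: keep tuples satisfying aid < aid2 → {(33, 4, 22), (38, 1, 21), (38, 1, 30), (38, 1, 32), (38, 1, 40), (38, 21, 30), (38, 21, 32), (38, 21, 40), (38, 30, 32), (38, 30, 40), (38, 32, 40)}
π[mid, aid2]: project onto (mid, aid2) (6 duplicate(s) eliminated) → {(33, 22), (38, 21), (38, 30), (38, 32), (38, 40)}

{(33, 22), (38, 21), (38, 30), (38, 32), (38, 40)}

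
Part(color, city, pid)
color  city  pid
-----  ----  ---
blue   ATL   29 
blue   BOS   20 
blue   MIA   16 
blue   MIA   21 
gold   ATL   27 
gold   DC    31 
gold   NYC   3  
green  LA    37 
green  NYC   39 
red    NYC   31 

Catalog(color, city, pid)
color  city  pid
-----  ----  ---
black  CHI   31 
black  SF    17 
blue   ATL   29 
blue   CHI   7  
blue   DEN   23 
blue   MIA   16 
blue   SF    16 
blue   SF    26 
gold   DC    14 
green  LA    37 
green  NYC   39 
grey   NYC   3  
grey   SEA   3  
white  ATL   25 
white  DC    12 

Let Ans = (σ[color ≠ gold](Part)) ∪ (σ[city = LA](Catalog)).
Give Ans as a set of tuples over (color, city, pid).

{(blue, ATL, 29), (blue, BOS, 20), (blue, MIA, 16), (blue, MIA, 21), (green, LA, 37), (green, NYC, 39), (red, NYC, 31)}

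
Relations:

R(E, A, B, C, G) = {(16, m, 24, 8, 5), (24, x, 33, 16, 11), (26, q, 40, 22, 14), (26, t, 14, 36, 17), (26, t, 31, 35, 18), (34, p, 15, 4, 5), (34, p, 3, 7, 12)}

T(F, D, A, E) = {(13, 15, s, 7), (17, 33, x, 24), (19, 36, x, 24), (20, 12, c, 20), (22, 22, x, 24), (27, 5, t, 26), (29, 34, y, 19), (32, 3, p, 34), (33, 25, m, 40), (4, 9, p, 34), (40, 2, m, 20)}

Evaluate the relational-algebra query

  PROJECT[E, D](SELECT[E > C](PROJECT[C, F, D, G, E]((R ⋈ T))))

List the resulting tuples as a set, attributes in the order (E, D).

{(24, 22), (24, 33), (24, 36), (34, 3), (34, 9)}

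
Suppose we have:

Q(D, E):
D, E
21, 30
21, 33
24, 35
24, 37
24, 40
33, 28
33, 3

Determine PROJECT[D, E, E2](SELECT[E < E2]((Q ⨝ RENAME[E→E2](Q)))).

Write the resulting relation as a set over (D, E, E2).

ρ[E→E2]: schema becomes (D, E2); tuples unchanged.
Joining Q and RENAME[E→E2](Q) on D yields {(21, 30, 30), (21, 30, 33), (21, 33, 30), (21, 33, 33), (24, 35, 35), (24, 35, 37), (24, 35, 40), (24, 37, 35), (24, 37, 37), (24, 37, 40), (24, 40, 35), (24, 40, 37), (24, 40, 40), (33, 28, 28), (33, 28, 3), (33, 3, 28), (33, 3, 3)}.
σ[E < E2]: keep tuples satisfying E < E2 → {(21, 30, 33), (24, 35, 37), (24, 35, 40), (24, 37, 40), (33, 3, 28)}
π[D, E, E2]: project onto (D, E, E2) → {(21, 30, 33), (24, 35, 37), (24, 35, 40), (24, 37, 40), (33, 3, 28)}

{(21, 30, 33), (24, 35, 37), (24, 35, 40), (24, 37, 40), (33, 3, 28)}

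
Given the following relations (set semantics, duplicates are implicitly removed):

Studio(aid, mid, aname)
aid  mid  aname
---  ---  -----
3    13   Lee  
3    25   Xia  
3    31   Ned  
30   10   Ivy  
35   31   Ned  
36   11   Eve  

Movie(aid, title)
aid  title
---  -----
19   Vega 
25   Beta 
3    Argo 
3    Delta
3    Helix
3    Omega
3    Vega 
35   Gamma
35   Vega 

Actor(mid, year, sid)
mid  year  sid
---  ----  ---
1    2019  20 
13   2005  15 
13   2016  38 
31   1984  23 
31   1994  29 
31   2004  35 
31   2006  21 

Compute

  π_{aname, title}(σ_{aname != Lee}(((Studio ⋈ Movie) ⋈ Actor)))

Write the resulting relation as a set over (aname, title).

{(Ned, Argo), (Ned, Delta), (Ned, Gamma), (Ned, Helix), (Ned, Omega), (Ned, Vega)}

Natural join on aid: {(3, 13, Lee, Argo), (3, 13, Lee, Delta), (3, 13, Lee, Helix), (3, 13, Lee, Omega), (3, 13, Lee, Vega), (3, 25, Xia, Argo), (3, 25, Xia, Delta), (3, 25, Xia, Helix), (3, 25, Xia, Omega), (3, 25, Xia, Vega), (3, 31, Ned, Argo), (3, 31, Ned, Delta), (3, 31, Ned, Helix), (3, 31, Ned, Omega), (3, 31, Ned, Vega), (35, 31, Ned, Gamma), (35, 31, Ned, Vega)}
Natural join on mid: {(3, 13, Lee, Argo, 2005, 15), (3, 13, Lee, Argo, 2016, 38), (3, 13, Lee, Delta, 2005, 15), (3, 13, Lee, Delta, 2016, 38), (3, 13, Lee, Helix, 2005, 15), (3, 13, Lee, Helix, 2016, 38), (3, 13, Lee, Omega, 2005, 15), (3, 13, Lee, Omega, 2016, 38), (3, 13, Lee, Vega, 2005, 15), (3, 13, Lee, Vega, 2016, 38), (3, 31, Ned, Argo, 1984, 23), (3, 31, Ned, Argo, 1994, 29), (3, 31, Ned, Argo, 2004, 35), (3, 31, Ned, Argo, 2006, 21), (3, 31, Ned, Delta, 1984, 23), (3, 31, Ned, Delta, 1994, 29), (3, 31, Ned, Delta, 2004, 35), (3, 31, Ned, Delta, 2006, 21), (3, 31, Ned, Helix, 1984, 23), (3, 31, Ned, Helix, 1994, 29), (3, 31, Ned, Helix, 2004, 35), (3, 31, Ned, Helix, 2006, 21), (3, 31, Ned, Omega, 1984, 23), (3, 31, Ned, Omega, 1994, 29), (3, 31, Ned, Omega, 2004, 35), (3, 31, Ned, Omega, 2006, 21), (3, 31, Ned, Vega, 1984, 23), (3, 31, Ned, Vega, 1994, 29), (3, 31, Ned, Vega, 2004, 35), (3, 31, Ned, Vega, 2006, 21), (35, 31, Ned, Gamma, 1984, 23), (35, 31, Ned, Gamma, 1994, 29), (35, 31, Ned, Gamma, 2004, 35), (35, 31, Ned, Gamma, 2006, 21), (35, 31, Ned, Vega, 1984, 23), (35, 31, Ned, Vega, 1994, 29), (35, 31, Ned, Vega, 2004, 35), (35, 31, Ned, Vega, 2006, 21)}
Selection aname != Lee: {(3, 31, Ned, Argo, 1984, 23), (3, 31, Ned, Argo, 1994, 29), (3, 31, Ned, Argo, 2004, 35), (3, 31, Ned, Argo, 2006, 21), (3, 31, Ned, Delta, 1984, 23), (3, 31, Ned, Delta, 1994, 29), (3, 31, Ned, Delta, 2004, 35), (3, 31, Ned, Delta, 2006, 21), (3, 31, Ned, Helix, 1984, 23), (3, 31, Ned, Helix, 1994, 29), (3, 31, Ned, Helix, 2004, 35), (3, 31, Ned, Helix, 2006, 21), (3, 31, Ned, Omega, 1984, 23), (3, 31, Ned, Omega, 1994, 29), (3, 31, Ned, Omega, 2004, 35), (3, 31, Ned, Omega, 2006, 21), (3, 31, Ned, Vega, 1984, 23), (3, 31, Ned, Vega, 1994, 29), (3, 31, Ned, Vega, 2004, 35), (3, 31, Ned, Vega, 2006, 21), (35, 31, Ned, Gamma, 1984, 23), (35, 31, Ned, Gamma, 1994, 29), (35, 31, Ned, Gamma, 2004, 35), (35, 31, Ned, Gamma, 2006, 21), (35, 31, Ned, Vega, 1984, 23), (35, 31, Ned, Vega, 1994, 29), (35, 31, Ned, Vega, 2004, 35), (35, 31, Ned, Vega, 2006, 21)}
Keep only column(s) aname, title (22 duplicate(s) eliminated): {(Ned, Argo), (Ned, Delta), (Ned, Gamma), (Ned, Helix), (Ned, Omega), (Ned, Vega)}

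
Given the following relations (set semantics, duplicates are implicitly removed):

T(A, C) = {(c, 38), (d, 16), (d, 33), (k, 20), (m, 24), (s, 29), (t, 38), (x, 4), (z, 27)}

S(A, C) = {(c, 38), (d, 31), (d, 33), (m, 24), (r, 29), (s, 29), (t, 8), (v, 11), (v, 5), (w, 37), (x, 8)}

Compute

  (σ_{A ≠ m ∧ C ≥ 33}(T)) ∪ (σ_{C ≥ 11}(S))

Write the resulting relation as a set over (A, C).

σ[A ≠ m ∧ C ≥ 33]: keep tuples satisfying A ≠ m ∧ C ≥ 33 → {(c, 38), (d, 33), (t, 38)}
σ[C ≥ 11]: keep tuples satisfying C ≥ 11 → {(c, 38), (d, 31), (d, 33), (m, 24), (r, 29), (s, 29), (v, 11), (w, 37)}
Set union of the two operands is {(c, 38), (d, 31), (d, 33), (m, 24), (r, 29), (s, 29), (t, 38), (v, 11), (w, 37)}.

{(c, 38), (d, 31), (d, 33), (m, 24), (r, 29), (s, 29), (t, 38), (v, 11), (w, 37)}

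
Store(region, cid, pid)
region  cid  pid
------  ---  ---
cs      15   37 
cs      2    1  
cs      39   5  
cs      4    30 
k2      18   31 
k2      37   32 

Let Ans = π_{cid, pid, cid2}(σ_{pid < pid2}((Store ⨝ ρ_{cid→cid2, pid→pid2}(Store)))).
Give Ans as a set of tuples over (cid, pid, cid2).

ρ[cid→cid2, pid→pid2]: schema becomes (region, cid2, pid2); tuples unchanged.
Joining Store and ρ_{cid→cid2, pid→pid2}(Store) on region yields {(cs, 15, 37, 15, 37), (cs, 15, 37, 2, 1), (cs, 15, 37, 39, 5), (cs, 15, 37, 4, 30), (cs, 2, 1, 15, 37), (cs, 2, 1, 2, 1), (cs, 2, 1, 39, 5), (cs, 2, 1, 4, 30), (cs, 39, 5, 15, 37), (cs, 39, 5, 2, 1), (cs, 39, 5, 39, 5), (cs, 39, 5, 4, 30), (cs, 4, 30, 15, 37), (cs, 4, 30, 2, 1), (cs, 4, 30, 39, 5), (cs, 4, 30, 4, 30), (k2, 18, 31, 18, 31), (k2, 18, 31, 37, 32), (k2, 37, 32, 18, 31), (k2, 37, 32, 37, 32)}.
Filtering on pid < pid2 leaves {(cs, 2, 1, 15, 37), (cs, 2, 1, 39, 5), (cs, 2, 1, 4, 30), (cs, 39, 5, 15, 37), (cs, 39, 5, 4, 30), (cs, 4, 30, 15, 37), (k2, 18, 31, 37, 32)}.
π[cid, pid, cid2]: project onto (cid, pid, cid2) → {(18, 31, 37), (2, 1, 15), (2, 1, 39), (2, 1, 4), (39, 5, 15), (39, 5, 4), (4, 30, 15)}

{(18, 31, 37), (2, 1, 15), (2, 1, 39), (2, 1, 4), (39, 5, 15), (39, 5, 4), (4, 30, 15)}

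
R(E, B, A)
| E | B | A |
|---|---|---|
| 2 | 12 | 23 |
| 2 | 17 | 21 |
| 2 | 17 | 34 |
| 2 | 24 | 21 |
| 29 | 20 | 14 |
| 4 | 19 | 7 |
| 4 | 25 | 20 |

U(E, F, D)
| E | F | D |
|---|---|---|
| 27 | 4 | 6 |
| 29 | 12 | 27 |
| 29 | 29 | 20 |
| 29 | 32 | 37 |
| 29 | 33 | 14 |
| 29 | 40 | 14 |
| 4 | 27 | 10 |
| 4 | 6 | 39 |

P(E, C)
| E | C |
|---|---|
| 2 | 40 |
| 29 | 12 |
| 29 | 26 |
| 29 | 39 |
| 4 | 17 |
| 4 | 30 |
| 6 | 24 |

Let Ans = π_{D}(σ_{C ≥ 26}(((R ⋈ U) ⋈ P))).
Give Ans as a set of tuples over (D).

{10, 14, 20, 27, 37, 39}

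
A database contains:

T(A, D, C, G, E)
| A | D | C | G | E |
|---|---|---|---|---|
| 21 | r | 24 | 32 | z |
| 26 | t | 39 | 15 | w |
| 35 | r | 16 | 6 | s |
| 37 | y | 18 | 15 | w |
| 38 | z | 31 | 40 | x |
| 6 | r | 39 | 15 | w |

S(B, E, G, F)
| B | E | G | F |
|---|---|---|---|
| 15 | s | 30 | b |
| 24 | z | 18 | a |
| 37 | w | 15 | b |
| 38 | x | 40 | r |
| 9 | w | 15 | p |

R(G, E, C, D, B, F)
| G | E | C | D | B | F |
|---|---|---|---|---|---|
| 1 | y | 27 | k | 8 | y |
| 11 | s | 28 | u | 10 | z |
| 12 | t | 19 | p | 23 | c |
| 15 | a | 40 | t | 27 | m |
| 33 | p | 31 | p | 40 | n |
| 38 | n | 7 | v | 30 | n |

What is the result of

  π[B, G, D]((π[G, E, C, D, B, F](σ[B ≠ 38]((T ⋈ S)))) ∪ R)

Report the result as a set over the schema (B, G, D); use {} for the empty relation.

{(10, 11, u), (23, 12, p), (27, 15, t), (30, 38, v), (37, 15, r), (37, 15, t), (37, 15, y), (40, 33, p), (8, 1, k), (9, 15, r), (9, 15, t), (9, 15, y)}

Joining T and S on G, E yields {(26, t, 39, 15, w, 37, b), (26, t, 39, 15, w, 9, p), (37, y, 18, 15, w, 37, b), (37, y, 18, 15, w, 9, p), (38, z, 31, 40, x, 38, r), (6, r, 39, 15, w, 37, b), (6, r, 39, 15, w, 9, p)}.
σ[B ≠ 38]: keep tuples satisfying B ≠ 38 → {(26, t, 39, 15, w, 37, b), (26, t, 39, 15, w, 9, p), (37, y, 18, 15, w, 37, b), (37, y, 18, 15, w, 9, p), (6, r, 39, 15, w, 37, b), (6, r, 39, 15, w, 9, p)}
Projecting to G, E, C, D, B, F: {(15, w, 18, y, 37, b), (15, w, 18, y, 9, p), (15, w, 39, r, 37, b), (15, w, 39, r, 9, p), (15, w, 39, t, 37, b), (15, w, 39, t, 9, p)}
Set union of the two operands is {(1, y, 27, k, 8, y), (11, s, 28, u, 10, z), (12, t, 19, p, 23, c), (15, a, 40, t, 27, m), (15, w, 18, y, 37, b), (15, w, 18, y, 9, p), (15, w, 39, r, 37, b), (15, w, 39, r, 9, p), (15, w, 39, t, 37, b), (15, w, 39, t, 9, p), (33, p, 31, p, 40, n), (38, n, 7, v, 30, n)}.
Projecting to B, G, D: {(10, 11, u), (23, 12, p), (27, 15, t), (30, 38, v), (37, 15, r), (37, 15, t), (37, 15, y), (40, 33, p), (8, 1, k), (9, 15, r), (9, 15, t), (9, 15, y)}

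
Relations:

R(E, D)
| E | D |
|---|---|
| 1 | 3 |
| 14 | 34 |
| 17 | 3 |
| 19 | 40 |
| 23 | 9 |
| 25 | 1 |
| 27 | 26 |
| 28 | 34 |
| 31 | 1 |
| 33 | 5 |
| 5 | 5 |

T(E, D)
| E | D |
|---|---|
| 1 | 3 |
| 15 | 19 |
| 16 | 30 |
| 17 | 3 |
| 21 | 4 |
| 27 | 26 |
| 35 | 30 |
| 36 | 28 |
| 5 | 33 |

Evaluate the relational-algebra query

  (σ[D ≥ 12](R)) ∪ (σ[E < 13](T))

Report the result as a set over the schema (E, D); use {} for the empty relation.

σ[D ≥ 12]: keep tuples satisfying D ≥ 12 → {(14, 34), (19, 40), (27, 26), (28, 34)}
σ[E < 13]: keep tuples satisfying E < 13 → {(1, 3), (5, 33)}
Union: {(14, 34), (19, 40), (27, 26), (28, 34)} with {(1, 3), (5, 33)} → {(1, 3), (14, 34), (19, 40), (27, 26), (28, 34), (5, 33)}

{(1, 3), (14, 34), (19, 40), (27, 26), (28, 34), (5, 33)}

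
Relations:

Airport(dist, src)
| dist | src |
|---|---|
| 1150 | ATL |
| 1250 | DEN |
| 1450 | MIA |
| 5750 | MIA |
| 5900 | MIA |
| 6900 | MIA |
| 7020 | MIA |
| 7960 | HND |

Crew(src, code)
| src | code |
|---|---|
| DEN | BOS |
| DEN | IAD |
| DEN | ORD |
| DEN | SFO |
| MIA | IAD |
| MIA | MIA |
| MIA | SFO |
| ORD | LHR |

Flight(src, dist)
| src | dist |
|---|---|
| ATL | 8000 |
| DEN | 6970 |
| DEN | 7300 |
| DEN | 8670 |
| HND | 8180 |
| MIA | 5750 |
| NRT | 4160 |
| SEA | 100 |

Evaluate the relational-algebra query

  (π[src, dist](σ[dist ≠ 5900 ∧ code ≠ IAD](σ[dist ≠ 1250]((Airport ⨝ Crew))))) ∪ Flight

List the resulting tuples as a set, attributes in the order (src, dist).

{(ATL, 8000), (DEN, 6970), (DEN, 7300), (DEN, 8670), (HND, 8180), (MIA, 1450), (MIA, 5750), (MIA, 6900), (MIA, 7020), (NRT, 4160), (SEA, 100)}

Airport ⋈ Crew (natural join on src): {(1250, DEN, BOS), (1250, DEN, IAD), (1250, DEN, ORD), (1250, DEN, SFO), (1450, MIA, IAD), (1450, MIA, MIA), (1450, MIA, SFO), (5750, MIA, IAD), (5750, MIA, MIA), (5750, MIA, SFO), (5900, MIA, IAD), (5900, MIA, MIA), (5900, MIA, SFO), (6900, MIA, IAD), (6900, MIA, MIA), (6900, MIA, SFO), (7020, MIA, IAD), (7020, MIA, MIA), (7020, MIA, SFO)}
σ[dist ≠ 1250]: keep tuples satisfying dist ≠ 1250 → {(1450, MIA, IAD), (1450, MIA, MIA), (1450, MIA, SFO), (5750, MIA, IAD), (5750, MIA, MIA), (5750, MIA, SFO), (5900, MIA, IAD), (5900, MIA, MIA), (5900, MIA, SFO), (6900, MIA, IAD), (6900, MIA, MIA), (6900, MIA, SFO), (7020, MIA, IAD), (7020, MIA, MIA), (7020, MIA, SFO)}
σ[dist ≠ 5900 ∧ code ≠ IAD]: keep tuples satisfying dist ≠ 5900 ∧ code ≠ IAD → {(1450, MIA, MIA), (1450, MIA, SFO), (5750, MIA, MIA), (5750, MIA, SFO), (6900, MIA, MIA), (6900, MIA, SFO), (7020, MIA, MIA), (7020, MIA, SFO)}
Keep only column(s) src, dist (4 duplicate(s) eliminated): {(MIA, 1450), (MIA, 5750), (MIA, 6900), (MIA, 7020)}
Union: {(MIA, 1450), (MIA, 5750), (MIA, 6900), (MIA, 7020)} with {(ATL, 8000), (DEN, 6970), (DEN, 7300), (DEN, 8670), (HND, 8180), (MIA, 5750), (NRT, 4160), (SEA, 100)} → {(ATL, 8000), (DEN, 6970), (DEN, 7300), (DEN, 8670), (HND, 8180), (MIA, 1450), (MIA, 5750), (MIA, 6900), (MIA, 7020), (NRT, 4160), (SEA, 100)}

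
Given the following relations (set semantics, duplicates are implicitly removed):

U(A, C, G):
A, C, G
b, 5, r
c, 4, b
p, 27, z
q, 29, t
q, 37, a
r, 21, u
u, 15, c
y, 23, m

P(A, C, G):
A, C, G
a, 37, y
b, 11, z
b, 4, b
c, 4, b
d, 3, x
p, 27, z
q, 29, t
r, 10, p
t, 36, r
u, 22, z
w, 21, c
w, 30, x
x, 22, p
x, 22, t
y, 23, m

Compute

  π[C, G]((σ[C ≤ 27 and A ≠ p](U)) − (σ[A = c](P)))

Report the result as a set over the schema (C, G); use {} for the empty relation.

Apply σ_{C ≤ 27 and A ≠ p}; surviving tuples: {(b, 5, r), (c, 4, b), (r, 21, u), (u, 15, c), (y, 23, m)}
Apply σ_{A = c}; surviving tuples: {(c, 4, b)}
Set difference of the two operands is {(b, 5, r), (r, 21, u), (u, 15, c), (y, 23, m)}.
π[C, G]: project onto (C, G) → {(15, c), (21, u), (23, m), (5, r)}

{(15, c), (21, u), (23, m), (5, r)}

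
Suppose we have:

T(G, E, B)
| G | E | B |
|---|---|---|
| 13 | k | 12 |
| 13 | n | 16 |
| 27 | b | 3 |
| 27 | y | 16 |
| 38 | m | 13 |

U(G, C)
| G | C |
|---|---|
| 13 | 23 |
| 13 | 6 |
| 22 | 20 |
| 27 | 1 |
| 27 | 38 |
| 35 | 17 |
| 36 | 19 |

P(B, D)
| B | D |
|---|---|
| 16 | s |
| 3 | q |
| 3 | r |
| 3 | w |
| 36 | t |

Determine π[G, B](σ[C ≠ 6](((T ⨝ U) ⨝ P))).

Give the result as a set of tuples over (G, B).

T ⋈ U (natural join on G): {(13, k, 12, 23), (13, k, 12, 6), (13, n, 16, 23), (13, n, 16, 6), (27, b, 3, 1), (27, b, 3, 38), (27, y, 16, 1), (27, y, 16, 38)}
(T ⨝ U) ⋈ P (natural join on B): {(13, n, 16, 23, s), (13, n, 16, 6, s), (27, b, 3, 1, q), (27, b, 3, 1, r), (27, b, 3, 1, w), (27, b, 3, 38, q), (27, b, 3, 38, r), (27, b, 3, 38, w), (27, y, 16, 1, s), (27, y, 16, 38, s)}
Selection C ≠ 6: {(13, n, 16, 23, s), (27, b, 3, 1, q), (27, b, 3, 1, r), (27, b, 3, 1, w), (27, b, 3, 38, q), (27, b, 3, 38, r), (27, b, 3, 38, w), (27, y, 16, 1, s), (27, y, 16, 38, s)}
Keep only column(s) G, B (6 duplicate(s) eliminated): {(13, 16), (27, 16), (27, 3)}

{(13, 16), (27, 16), (27, 3)}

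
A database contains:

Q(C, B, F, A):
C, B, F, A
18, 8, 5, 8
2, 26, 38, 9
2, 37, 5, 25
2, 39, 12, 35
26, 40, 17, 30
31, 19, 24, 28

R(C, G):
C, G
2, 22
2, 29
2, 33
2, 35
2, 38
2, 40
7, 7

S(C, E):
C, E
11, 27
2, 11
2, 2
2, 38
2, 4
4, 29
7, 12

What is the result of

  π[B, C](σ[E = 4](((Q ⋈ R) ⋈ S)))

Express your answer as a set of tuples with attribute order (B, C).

{(26, 2), (37, 2), (39, 2)}

Natural join on C: {(2, 26, 38, 9, 22), (2, 26, 38, 9, 29), (2, 26, 38, 9, 33), (2, 26, 38, 9, 35), (2, 26, 38, 9, 38), (2, 26, 38, 9, 40), (2, 37, 5, 25, 22), (2, 37, 5, 25, 29), (2, 37, 5, 25, 33), (2, 37, 5, 25, 35), (2, 37, 5, 25, 38), (2, 37, 5, 25, 40), (2, 39, 12, 35, 22), (2, 39, 12, 35, 29), (2, 39, 12, 35, 33), (2, 39, 12, 35, 35), (2, 39, 12, 35, 38), (2, 39, 12, 35, 40)}
Natural join on C: {(2, 26, 38, 9, 22, 11), (2, 26, 38, 9, 22, 2), (2, 26, 38, 9, 22, 38), (2, 26, 38, 9, 22, 4), (2, 26, 38, 9, 29, 11), (2, 26, 38, 9, 29, 2), (2, 26, 38, 9, 29, 38), (2, 26, 38, 9, 29, 4), (2, 26, 38, 9, 33, 11), (2, 26, 38, 9, 33, 2), (2, 26, 38, 9, 33, 38), (2, 26, 38, 9, 33, 4), (2, 26, 38, 9, 35, 11), (2, 26, 38, 9, 35, 2), (2, 26, 38, 9, 35, 38), (2, 26, 38, 9, 35, 4), (2, 26, 38, 9, 38, 11), (2, 26, 38, 9, 38, 2), (2, 26, 38, 9, 38, 38), (2, 26, 38, 9, 38, 4), (2, 26, 38, 9, 40, 11), (2, 26, 38, 9, 40, 2), (2, 26, 38, 9, 40, 38), (2, 26, 38, 9, 40, 4), (2, 37, 5, 25, 22, 11), (2, 37, 5, 25, 22, 2), (2, 37, 5, 25, 22, 38), (2, 37, 5, 25, 22, 4), (2, 37, 5, 25, 29, 11), (2, 37, 5, 25, 29, 2), (2, 37, 5, 25, 29, 38), (2, 37, 5, 25, 29, 4), (2, 37, 5, 25, 33, 11), (2, 37, 5, 25, 33, 2), (2, 37, 5, 25, 33, 38), (2, 37, 5, 25, 33, 4), (2, 37, 5, 25, 35, 11), (2, 37, 5, 25, 35, 2), (2, 37, 5, 25, 35, 38), (2, 37, 5, 25, 35, 4), (2, 37, 5, 25, 38, 11), (2, 37, 5, 25, 38, 2), (2, 37, 5, 25, 38, 38), (2, 37, 5, 25, 38, 4), (2, 37, 5, 25, 40, 11), (2, 37, 5, 25, 40, 2), (2, 37, 5, 25, 40, 38), (2, 37, 5, 25, 40, 4), (2, 39, 12, 35, 22, 11), (2, 39, 12, 35, 22, 2), (2, 39, 12, 35, 22, 38), (2, 39, 12, 35, 22, 4), (2, 39, 12, 35, 29, 11), (2, 39, 12, 35, 29, 2), (2, 39, 12, 35, 29, 38), (2, 39, 12, 35, 29, 4), (2, 39, 12, 35, 33, 11), (2, 39, 12, 35, 33, 2), (2, 39, 12, 35, 33, 38), (2, 39, 12, 35, 33, 4), (2, 39, 12, 35, 35, 11), (2, 39, 12, 35, 35, 2), (2, 39, 12, 35, 35, 38), (2, 39, 12, 35, 35, 4), (2, 39, 12, 35, 38, 11), (2, 39, 12, 35, 38, 2), (2, 39, 12, 35, 38, 38), (2, 39, 12, 35, 38, 4), (2, 39, 12, 35, 40, 11), (2, 39, 12, 35, 40, 2), (2, 39, 12, 35, 40, 38), (2, 39, 12, 35, 40, 4)}
Selection E = 4: {(2, 26, 38, 9, 22, 4), (2, 26, 38, 9, 29, 4), (2, 26, 38, 9, 33, 4), (2, 26, 38, 9, 35, 4), (2, 26, 38, 9, 38, 4), (2, 26, 38, 9, 40, 4), (2, 37, 5, 25, 22, 4), (2, 37, 5, 25, 29, 4), (2, 37, 5, 25, 33, 4), (2, 37, 5, 25, 35, 4), (2, 37, 5, 25, 38, 4), (2, 37, 5, 25, 40, 4), (2, 39, 12, 35, 22, 4), (2, 39, 12, 35, 29, 4), (2, 39, 12, 35, 33, 4), (2, 39, 12, 35, 35, 4), (2, 39, 12, 35, 38, 4), (2, 39, 12, 35, 40, 4)}
Projecting to B, C (15 duplicate(s) eliminated): {(26, 2), (37, 2), (39, 2)}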